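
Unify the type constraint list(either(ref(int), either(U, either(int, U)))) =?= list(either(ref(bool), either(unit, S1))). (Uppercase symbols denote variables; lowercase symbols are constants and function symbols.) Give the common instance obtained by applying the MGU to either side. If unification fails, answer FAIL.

Decompose list/1: either(ref(int), either(U, either(int, U))) =?= either(ref(bool), either(unit, S1)).
Decompose either/2: ref(int) =?= ref(bool),  either(U, either(int, U)) =?= either(unit, S1).
Decompose ref/1: int =?= bool.
Clash: constants int and bool differ; no unifier exists.

FAIL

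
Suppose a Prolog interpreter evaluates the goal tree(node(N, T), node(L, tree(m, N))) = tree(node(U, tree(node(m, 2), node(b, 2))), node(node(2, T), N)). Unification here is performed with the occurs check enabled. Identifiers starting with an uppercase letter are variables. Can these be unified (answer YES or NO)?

Decompose tree/2: node(N, T) = node(U, tree(node(m, 2), node(b, 2))),  node(L, tree(m, N)) = node(node(2, T), N).
Decompose node/2: N = U,  T = tree(node(m, 2), node(b, 2)).
Bind N := U; substituting into the one remaining equation that mentions N gives: node(L, tree(m, U)) = node(node(2, T), U).
Bind T := tree(node(m, 2), node(b, 2)); substituting into the remaining equation gives: node(L, tree(m, U)) = node(node(2, tree(node(m, 2), node(b, 2))), U).
Decompose node/2: L = node(2, tree(node(m, 2), node(b, 2))),  tree(m, U) = U.
Bind L := node(2, tree(node(m, 2), node(b, 2))); no other remaining equation mentions L.
Occurs check fails: U occurs in tree(m, U); the equation U = tree(m, U) has no finite solution.

NO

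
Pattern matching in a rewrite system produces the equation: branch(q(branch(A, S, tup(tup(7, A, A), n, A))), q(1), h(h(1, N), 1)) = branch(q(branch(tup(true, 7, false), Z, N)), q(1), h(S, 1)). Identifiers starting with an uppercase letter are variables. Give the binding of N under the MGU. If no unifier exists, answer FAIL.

Decompose branch/3: q(branch(A, S, tup(tup(7, A, A), n, A))) = q(branch(tup(true, 7, false), Z, N)),  q(1) = q(1),  h(h(1, N), 1) = h(S, 1).
Decompose q/1: branch(A, S, tup(tup(7, A, A), n, A)) = branch(tup(true, 7, false), Z, N).
Decompose branch/3: A = tup(true, 7, false),  S = Z,  tup(tup(7, A, A), n, A) = N.
Bind A := tup(true, 7, false); substituting into the one remaining equation that mentions A gives: tup(tup(7, tup(true, 7, false), tup(true, 7, false)), n, tup(true, 7, false)) = N.
Bind S := Z; substituting into the one remaining equation that mentions S gives: h(h(1, N), 1) = h(Z, 1).
Bind N := tup(tup(7, tup(true, 7, false), tup(true, 7, false)), n, tup(true, 7, false)); substituting into the one remaining equation that mentions N gives: h(h(1, tup(tup(7, tup(true, 7, false), tup(true, 7, false)), n, tup(true, 7, false))), 1) = h(Z, 1).
Delete trivial equation q(1) = q(1).
Decompose h/2: h(1, tup(tup(7, tup(true, 7, false), tup(true, 7, false)), n, tup(true, 7, false))) = Z,  1 = 1.
Bind Z := h(1, tup(tup(7, tup(true, 7, false), tup(true, 7, false)), n, tup(true, 7, false))); no other remaining equation mentions Z. Substituting into the earlier binding gives S := h(1, tup(tup(7, tup(true, 7, false), tup(true, 7, false)), n, tup(true, 7, false))).
Delete trivial equation 1 = 1.
MGU = { A -> tup(true, 7, false), S -> h(1, tup(tup(7, tup(true, 7, false), tup(true, 7, false)), n, tup(true, 7, false))), N -> tup(tup(7, tup(true, 7, false), tup(true, 7, false)), n, tup(true, 7, false)), Z -> h(1, tup(tup(7, tup(true, 7, false), tup(true, 7, false)), n, tup(true, 7, false))) }, so N -> tup(tup(7, tup(true, 7, false), tup(true, 7, false)), n, tup(true, 7, false)).

tup(tup(7, tup(true, 7, false), tup(true, 7, false)), n, tup(true, 7, false))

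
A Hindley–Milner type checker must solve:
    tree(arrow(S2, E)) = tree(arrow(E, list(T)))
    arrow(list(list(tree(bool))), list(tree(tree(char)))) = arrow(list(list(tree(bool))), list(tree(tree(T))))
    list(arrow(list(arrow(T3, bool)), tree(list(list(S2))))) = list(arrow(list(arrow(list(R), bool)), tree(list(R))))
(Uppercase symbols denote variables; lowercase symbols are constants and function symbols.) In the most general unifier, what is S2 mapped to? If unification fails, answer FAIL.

list(char)

Decompose tree/1: arrow(S2, E) = arrow(E, list(T)).
Decompose arrow/2: S2 = E,  E = list(T).
Bind S2 := E; substituting into the one remaining equation that mentions S2 gives: list(arrow(list(arrow(T3, bool)), tree(list(list(E))))) = list(arrow(list(arrow(list(R), bool)), tree(list(R)))).
Bind E := list(T); substituting into the one remaining equation that mentions E gives: list(arrow(list(arrow(T3, bool)), tree(list(list(list(T)))))) = list(arrow(list(arrow(list(R), bool)), tree(list(R)))). Substituting into the earlier binding gives S2 := list(T).
Decompose arrow/2: list(list(tree(bool))) = list(list(tree(bool))),  list(tree(tree(char))) = list(tree(tree(T))).
Delete trivial equation list(list(tree(bool))) = list(list(tree(bool))).
Decompose list/1: tree(tree(char)) = tree(tree(T)).
Decompose tree/1: tree(char) = tree(T).
Decompose tree/1: char = T.
Bind T := char; substituting into the remaining equation gives: list(arrow(list(arrow(T3, bool)), tree(list(list(list(char)))))) = list(arrow(list(arrow(list(R), bool)), tree(list(R)))). Substituting into the earlier bindings gives S2 := list(char), E := list(char).
Decompose list/1: arrow(list(arrow(T3, bool)), tree(list(list(list(char))))) = arrow(list(arrow(list(R), bool)), tree(list(R))).
Decompose arrow/2: list(arrow(T3, bool)) = list(arrow(list(R), bool)),  tree(list(list(list(char)))) = tree(list(R)).
Decompose list/1: arrow(T3, bool) = arrow(list(R), bool).
Decompose arrow/2: T3 = list(R),  bool = bool.
Bind T3 := list(R); no other remaining equation mentions T3.
Delete trivial equation bool = bool.
Decompose tree/1: list(list(list(char))) = list(R).
Decompose list/1: list(list(char)) = R.
Bind R := list(list(char)). Substituting into the earlier binding gives T3 := list(list(list(char))).
MGU = { S2 := list(char), E := list(char), T := char, T3 := list(list(list(char))), R := list(list(char)) }, so S2 := list(char).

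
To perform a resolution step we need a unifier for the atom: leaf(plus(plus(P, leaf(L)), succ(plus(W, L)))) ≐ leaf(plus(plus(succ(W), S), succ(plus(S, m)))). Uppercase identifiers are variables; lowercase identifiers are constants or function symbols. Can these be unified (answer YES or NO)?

YES

Decompose leaf/1: plus(plus(P, leaf(L)), succ(plus(W, L))) ≐ plus(plus(succ(W), S), succ(plus(S, m))).
Decompose plus/2: plus(P, leaf(L)) ≐ plus(succ(W), S),  succ(plus(W, L)) ≐ succ(plus(S, m)).
Decompose plus/2: P ≐ succ(W),  leaf(L) ≐ S.
Bind P := succ(W); no other remaining equation mentions P.
Bind S := leaf(L); substituting into the remaining equation gives: succ(plus(W, L)) ≐ succ(plus(leaf(L), m)).
Decompose succ/1: plus(W, L) ≐ plus(leaf(L), m).
Decompose plus/2: W ≐ leaf(L),  L ≐ m.
Bind W := leaf(L); no other remaining equation mentions W. Substituting into the earlier binding gives P := succ(leaf(L)).
Bind L := m. Substituting into the earlier bindings gives P := succ(leaf(m)), S := leaf(m), W := leaf(m).
No equations remain and no clash or occurs-check failure arose, so a unifier exists.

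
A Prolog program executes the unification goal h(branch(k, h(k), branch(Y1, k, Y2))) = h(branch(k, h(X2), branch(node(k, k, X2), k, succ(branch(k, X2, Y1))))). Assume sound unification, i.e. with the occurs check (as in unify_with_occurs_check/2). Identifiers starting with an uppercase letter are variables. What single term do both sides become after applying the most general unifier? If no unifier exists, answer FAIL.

h(branch(k, h(k), branch(node(k, k, k), k, succ(branch(k, k, node(k, k, k))))))

Decompose h/1: branch(k, h(k), branch(Y1, k, Y2)) = branch(k, h(X2), branch(node(k, k, X2), k, succ(branch(k, X2, Y1)))).
Decompose branch/3: k = k,  h(k) = h(X2),  branch(Y1, k, Y2) = branch(node(k, k, X2), k, succ(branch(k, X2, Y1))).
Delete trivial equation k = k.
Decompose h/1: k = X2.
Bind X2 := k; substituting into the remaining equation gives: branch(Y1, k, Y2) = branch(node(k, k, k), k, succ(branch(k, k, Y1))).
Decompose branch/3: Y1 = node(k, k, k),  k = k,  Y2 = succ(branch(k, k, Y1)).
Bind Y1 := node(k, k, k); substituting into the one remaining equation that mentions Y1 gives: Y2 = succ(branch(k, k, node(k, k, k))).
Delete trivial equation k = k.
Bind Y2 := succ(branch(k, k, node(k, k, k))).
Applying the MGU to either side gives h(branch(k, h(k), branch(node(k, k, k), k, succ(branch(k, k, node(k, k, k)))))).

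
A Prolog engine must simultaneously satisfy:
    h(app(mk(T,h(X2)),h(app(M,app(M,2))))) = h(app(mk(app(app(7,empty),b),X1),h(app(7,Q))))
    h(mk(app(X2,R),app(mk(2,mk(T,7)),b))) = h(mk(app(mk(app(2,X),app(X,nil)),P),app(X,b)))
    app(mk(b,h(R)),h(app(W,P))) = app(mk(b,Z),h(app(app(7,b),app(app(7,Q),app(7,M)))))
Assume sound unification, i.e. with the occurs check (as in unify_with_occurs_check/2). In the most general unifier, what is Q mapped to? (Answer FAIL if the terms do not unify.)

Decompose h/1: app(mk(T,h(X2)),h(app(M,app(M,2)))) = app(mk(app(app(7,empty),b),X1),h(app(7,Q))).
Decompose app/2: mk(T,h(X2)) = mk(app(app(7,empty),b),X1),  h(app(M,app(M,2))) = h(app(7,Q)).
Decompose mk/2: T = app(app(7,empty),b),  h(X2) = X1.
Bind T := app(app(7,empty),b); substituting into the one remaining equation that mentions T gives: h(mk(app(X2,R),app(mk(2,mk(app(app(7,empty),b),7)),b))) = h(mk(app(mk(app(2,X),app(X,nil)),P),app(X,b))).
Bind X1 := h(X2); no other remaining equation mentions X1.
Decompose h/1: app(M,app(M,2)) = app(7,Q).
Decompose app/2: M = 7,  app(M,2) = Q.
Bind M := 7; substituting into the 2 remaining equations that mention M gives: app(7,2) = Q,  app(mk(b,h(R)),h(app(W,P))) = app(mk(b,Z),h(app(app(7,b),app(app(7,Q),app(7,7))))).
Bind Q := app(7,2); substituting into the one remaining equation that mentions Q gives: app(mk(b,h(R)),h(app(W,P))) = app(mk(b,Z),h(app(app(7,b),app(app(7,app(7,2)),app(7,7))))).
Decompose h/1: mk(app(X2,R),app(mk(2,mk(app(app(7,empty),b),7)),b)) = mk(app(mk(app(2,X),app(X,nil)),P),app(X,b)).
Decompose mk/2: app(X2,R) = app(mk(app(2,X),app(X,nil)),P),  app(mk(2,mk(app(app(7,empty),b),7)),b) = app(X,b).
Decompose app/2: X2 = mk(app(2,X),app(X,nil)),  R = P.
Bind X2 := mk(app(2,X),app(X,nil)); no other remaining equation mentions X2. Substituting into the earlier binding gives X1 := h(mk(app(2,X),app(X,nil))).
Bind R := P; substituting into the one remaining equation that mentions R gives: app(mk(b,h(P)),h(app(W,P))) = app(mk(b,Z),h(app(app(7,b),app(app(7,app(7,2)),app(7,7))))).
Decompose app/2: mk(2,mk(app(app(7,empty),b),7)) = X,  b = b.
Bind X := mk(2,mk(app(app(7,empty),b),7)); no other remaining equation mentions X. Substituting into the earlier bindings gives X1 := h(mk(app(2,mk(2,mk(app(app(7,empty),b),7))),app(mk(2,mk(app(app(7,empty),b),7)),nil))), X2 := mk(app(2,mk(2,mk(app(app(7,empty),b),7))),app(mk(2,mk(app(app(7,empty),b),7)),nil)).
Delete trivial equation b = b.
Decompose app/2: mk(b,h(P)) = mk(b,Z),  h(app(W,P)) = h(app(app(7,b),app(app(7,app(7,2)),app(7,7)))).
Decompose mk/2: b = b,  h(P) = Z.
Delete trivial equation b = b.
Bind Z := h(P); no other remaining equation mentions Z.
Decompose h/1: app(W,P) = app(app(7,b),app(app(7,app(7,2)),app(7,7))).
Decompose app/2: W = app(7,b),  P = app(app(7,app(7,2)),app(7,7)).
Bind W := app(7,b); no other remaining equation mentions W.
Bind P := app(app(7,app(7,2)),app(7,7)). Substituting into the earlier bindings gives R := app(app(7,app(7,2)),app(7,7)), Z := h(app(app(7,app(7,2)),app(7,7))).
MGU = { T = app(app(7,empty),b), X1 = h(mk(app(2,mk(2,mk(app(app(7,empty),b),7))),app(mk(2,mk(app(app(7,empty),b),7)),nil))), M = 7, Q = app(7,2), X2 = mk(app(2,mk(2,mk(app(app(7,empty),b),7))),app(mk(2,mk(app(app(7,empty),b),7)),nil)), R = app(app(7,app(7,2)),app(7,7)), X = mk(2,mk(app(app(7,empty),b),7)), Z = h(app(app(7,app(7,2)),app(7,7))), W = app(7,b), P = app(app(7,app(7,2)),app(7,7)) }, so Q = app(7,2).

app(7,2)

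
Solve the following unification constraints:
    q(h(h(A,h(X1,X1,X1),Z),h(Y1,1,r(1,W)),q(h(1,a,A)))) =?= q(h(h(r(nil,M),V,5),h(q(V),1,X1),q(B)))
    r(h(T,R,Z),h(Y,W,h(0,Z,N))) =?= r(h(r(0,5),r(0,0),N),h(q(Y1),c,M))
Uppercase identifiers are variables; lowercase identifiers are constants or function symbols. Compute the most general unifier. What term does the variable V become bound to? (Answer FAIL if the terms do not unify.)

h(r(1,c),r(1,c),r(1,c))

Decompose q/1: h(h(A,h(X1,X1,X1),Z),h(Y1,1,r(1,W)),q(h(1,a,A))) =?= h(h(r(nil,M),V,5),h(q(V),1,X1),q(B)).
Decompose h/3: h(A,h(X1,X1,X1),Z) =?= h(r(nil,M),V,5),  h(Y1,1,r(1,W)) =?= h(q(V),1,X1),  q(h(1,a,A)) =?= q(B).
Decompose h/3: A =?= r(nil,M),  h(X1,X1,X1) =?= V,  Z =?= 5.
Bind A := r(nil,M); substituting into the one remaining equation that mentions A gives: q(h(1,a,r(nil,M))) =?= q(B).
Bind V := h(X1,X1,X1); substituting into the one remaining equation that mentions V gives: h(Y1,1,r(1,W)) =?= h(q(h(X1,X1,X1)),1,X1).
Bind Z := 5; substituting into the one remaining equation that mentions Z gives: r(h(T,R,5),h(Y,W,h(0,5,N))) =?= r(h(r(0,5),r(0,0),N),h(q(Y1),c,M)).
Decompose h/3: Y1 =?= q(h(X1,X1,X1)),  1 =?= 1,  r(1,W) =?= X1.
Bind Y1 := q(h(X1,X1,X1)); substituting into the one remaining equation that mentions Y1 gives: r(h(T,R,5),h(Y,W,h(0,5,N))) =?= r(h(r(0,5),r(0,0),N),h(q(q(h(X1,X1,X1))),c,M)).
Delete trivial equation 1 =?= 1.
Bind X1 := r(1,W); substituting into the one remaining equation that mentions X1 gives: r(h(T,R,5),h(Y,W,h(0,5,N))) =?= r(h(r(0,5),r(0,0),N),h(q(q(h(r(1,W),r(1,W),r(1,W)))),c,M)). Substituting into the earlier bindings gives V := h(r(1,W),r(1,W),r(1,W)), Y1 := q(h(r(1,W),r(1,W),r(1,W))).
Decompose q/1: h(1,a,r(nil,M)) =?= B.
Bind B := h(1,a,r(nil,M)); no other remaining equation mentions B.
Decompose r/2: h(T,R,5) =?= h(r(0,5),r(0,0),N),  h(Y,W,h(0,5,N)) =?= h(q(q(h(r(1,W),r(1,W),r(1,W)))),c,M).
Decompose h/3: T =?= r(0,5),  R =?= r(0,0),  5 =?= N.
Bind T := r(0,5); no other remaining equation mentions T.
Bind R := r(0,0); no other remaining equation mentions R.
Bind N := 5; substituting into the remaining equation gives: h(Y,W,h(0,5,5)) =?= h(q(q(h(r(1,W),r(1,W),r(1,W)))),c,M).
Decompose h/3: Y =?= q(q(h(r(1,W),r(1,W),r(1,W)))),  W =?= c,  h(0,5,5) =?= M.
Bind Y := q(q(h(r(1,W),r(1,W),r(1,W)))); no other remaining equation mentions Y.
Bind W := c; no other remaining equation mentions W. Substituting into the earlier bindings gives V := h(r(1,c),r(1,c),r(1,c)), Y1 := q(h(r(1,c),r(1,c),r(1,c))), X1 := r(1,c), Y := q(q(h(r(1,c),r(1,c),r(1,c)))).
Bind M := h(0,5,5). Substituting into the earlier bindings gives A := r(nil,h(0,5,5)), B := h(1,a,r(nil,h(0,5,5))).
MGU = { A ↦ r(nil,h(0,5,5)), V ↦ h(r(1,c),r(1,c),r(1,c)), Z ↦ 5, Y1 ↦ q(h(r(1,c),r(1,c),r(1,c))), X1 ↦ r(1,c), B ↦ h(1,a,r(nil,h(0,5,5))), T ↦ r(0,5), R ↦ r(0,0), N ↦ 5, Y ↦ q(q(h(r(1,c),r(1,c),r(1,c)))), W ↦ c, M ↦ h(0,5,5) }, so V ↦ h(r(1,c),r(1,c),r(1,c)).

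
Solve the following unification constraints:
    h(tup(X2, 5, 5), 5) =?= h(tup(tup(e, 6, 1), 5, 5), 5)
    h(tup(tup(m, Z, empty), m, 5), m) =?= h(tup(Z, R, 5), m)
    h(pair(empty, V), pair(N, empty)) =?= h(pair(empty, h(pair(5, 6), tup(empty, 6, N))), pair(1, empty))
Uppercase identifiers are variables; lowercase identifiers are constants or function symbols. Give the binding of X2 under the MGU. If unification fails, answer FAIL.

FAIL

Decompose h/2: tup(X2, 5, 5) =?= tup(tup(e, 6, 1), 5, 5),  5 =?= 5.
Decompose tup/3: X2 =?= tup(e, 6, 1),  5 =?= 5,  5 =?= 5.
Bind X2 := tup(e, 6, 1); no other remaining equation mentions X2.
Delete trivial equation 5 =?= 5.
Delete trivial equation 5 =?= 5.
Delete trivial equation 5 =?= 5.
Decompose h/2: tup(tup(m, Z, empty), m, 5) =?= tup(Z, R, 5),  m =?= m.
Decompose tup/3: tup(m, Z, empty) =?= Z,  m =?= R,  5 =?= 5.
Occurs check fails: Z occurs in tup(m, Z, empty); the equation Z =?= tup(m, Z, empty) has no finite solution.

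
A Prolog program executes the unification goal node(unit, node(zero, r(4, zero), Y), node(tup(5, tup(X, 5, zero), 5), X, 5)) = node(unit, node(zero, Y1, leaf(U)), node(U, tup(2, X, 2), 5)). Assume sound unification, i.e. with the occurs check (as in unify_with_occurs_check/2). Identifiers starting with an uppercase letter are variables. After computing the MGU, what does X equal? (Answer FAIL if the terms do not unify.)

Decompose node/3: unit = unit,  node(zero, r(4, zero), Y) = node(zero, Y1, leaf(U)),  node(tup(5, tup(X, 5, zero), 5), X, 5) = node(U, tup(2, X, 2), 5).
Delete trivial equation unit = unit.
Decompose node/3: zero = zero,  r(4, zero) = Y1,  Y = leaf(U).
Delete trivial equation zero = zero.
Bind Y1 := r(4, zero); no other remaining equation mentions Y1.
Bind Y := leaf(U); no other remaining equation mentions Y.
Decompose node/3: tup(5, tup(X, 5, zero), 5) = U,  X = tup(2, X, 2),  5 = 5.
Bind U := tup(5, tup(X, 5, zero), 5); no other remaining equation mentions U. Substituting into the earlier binding gives Y := leaf(tup(5, tup(X, 5, zero), 5)).
Occurs check fails: X occurs in tup(2, X, 2); the equation X = tup(2, X, 2) has no finite solution.

FAIL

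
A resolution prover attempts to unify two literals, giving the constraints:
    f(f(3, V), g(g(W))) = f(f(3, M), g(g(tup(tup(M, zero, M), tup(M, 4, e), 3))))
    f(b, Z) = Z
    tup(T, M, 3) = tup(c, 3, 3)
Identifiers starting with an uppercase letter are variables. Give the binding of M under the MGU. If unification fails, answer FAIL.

FAIL

Decompose f/2: f(3, V) = f(3, M),  g(g(W)) = g(g(tup(tup(M, zero, M), tup(M, 4, e), 3))).
Decompose f/2: 3 = 3,  V = M.
Delete trivial equation 3 = 3.
Bind V := M; no other remaining equation mentions V.
Decompose g/1: g(W) = g(tup(tup(M, zero, M), tup(M, 4, e), 3)).
Decompose g/1: W = tup(tup(M, zero, M), tup(M, 4, e), 3).
Bind W := tup(tup(M, zero, M), tup(M, 4, e), 3); no other remaining equation mentions W.
Occurs check fails: Z occurs in f(b, Z); the equation Z = f(b, Z) has no finite solution.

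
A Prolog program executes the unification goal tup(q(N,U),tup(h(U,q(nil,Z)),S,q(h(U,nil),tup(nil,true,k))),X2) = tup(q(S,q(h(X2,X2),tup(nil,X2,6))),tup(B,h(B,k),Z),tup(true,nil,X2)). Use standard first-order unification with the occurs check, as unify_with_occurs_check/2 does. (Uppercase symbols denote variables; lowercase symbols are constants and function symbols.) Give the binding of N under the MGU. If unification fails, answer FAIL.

FAIL

Decompose tup/3: q(N,U) = q(S,q(h(X2,X2),tup(nil,X2,6))),  tup(h(U,q(nil,Z)),S,q(h(U,nil),tup(nil,true,k))) = tup(B,h(B,k),Z),  X2 = tup(true,nil,X2).
Decompose q/2: N = S,  U = q(h(X2,X2),tup(nil,X2,6)).
Bind N := S; no other remaining equation mentions N.
Bind U := q(h(X2,X2),tup(nil,X2,6)); substituting into the one remaining equation that mentions U gives: tup(h(q(h(X2,X2),tup(nil,X2,6)),q(nil,Z)),S,q(h(q(h(X2,X2),tup(nil,X2,6)),nil),tup(nil,true,k))) = tup(B,h(B,k),Z).
Decompose tup/3: h(q(h(X2,X2),tup(nil,X2,6)),q(nil,Z)) = B,  S = h(B,k),  q(h(q(h(X2,X2),tup(nil,X2,6)),nil),tup(nil,true,k)) = Z.
Bind B := h(q(h(X2,X2),tup(nil,X2,6)),q(nil,Z)); substituting into the one remaining equation that mentions B gives: S = h(h(q(h(X2,X2),tup(nil,X2,6)),q(nil,Z)),k).
Bind S := h(h(q(h(X2,X2),tup(nil,X2,6)),q(nil,Z)),k); no other remaining equation mentions S. Substituting into the earlier binding gives N := h(h(q(h(X2,X2),tup(nil,X2,6)),q(nil,Z)),k).
Bind Z := q(h(q(h(X2,X2),tup(nil,X2,6)),nil),tup(nil,true,k)); no other remaining equation mentions Z. Substituting into the earlier bindings gives N := h(h(q(h(X2,X2),tup(nil,X2,6)),q(nil,q(h(q(h(X2,X2),tup(nil,X2,6)),nil),tup(nil,true,k)))),k), B := h(q(h(X2,X2),tup(nil,X2,6)),q(nil,q(h(q(h(X2,X2),tup(nil,X2,6)),nil),tup(nil,true,k)))), S := h(h(q(h(X2,X2),tup(nil,X2,6)),q(nil,q(h(q(h(X2,X2),tup(nil,X2,6)),nil),tup(nil,true,k)))),k).
Occurs check fails: X2 occurs in tup(true,nil,X2); the equation X2 = tup(true,nil,X2) has no finite solution.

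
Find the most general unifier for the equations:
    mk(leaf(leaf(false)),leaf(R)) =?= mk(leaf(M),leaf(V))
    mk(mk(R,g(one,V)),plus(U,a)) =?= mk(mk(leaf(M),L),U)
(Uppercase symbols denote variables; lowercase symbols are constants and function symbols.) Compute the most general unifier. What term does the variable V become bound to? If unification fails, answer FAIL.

FAIL

Decompose mk/2: leaf(leaf(false)) =?= leaf(M),  leaf(R) =?= leaf(V).
Decompose leaf/1: leaf(false) =?= M.
Bind M := leaf(false); substituting into the one remaining equation that mentions M gives: mk(mk(R,g(one,V)),plus(U,a)) =?= mk(mk(leaf(leaf(false)),L),U).
Decompose leaf/1: R =?= V.
Bind R := V; substituting into the remaining equation gives: mk(mk(V,g(one,V)),plus(U,a)) =?= mk(mk(leaf(leaf(false)),L),U).
Decompose mk/2: mk(V,g(one,V)) =?= mk(leaf(leaf(false)),L),  plus(U,a) =?= U.
Decompose mk/2: V =?= leaf(leaf(false)),  g(one,V) =?= L.
Bind V := leaf(leaf(false)); substituting into the one remaining equation that mentions V gives: g(one,leaf(leaf(false))) =?= L. Substituting into the earlier binding gives R := leaf(leaf(false)).
Bind L := g(one,leaf(leaf(false))); no other remaining equation mentions L.
Occurs check fails: U occurs in plus(U,a); the equation U =?= plus(U,a) has no finite solution.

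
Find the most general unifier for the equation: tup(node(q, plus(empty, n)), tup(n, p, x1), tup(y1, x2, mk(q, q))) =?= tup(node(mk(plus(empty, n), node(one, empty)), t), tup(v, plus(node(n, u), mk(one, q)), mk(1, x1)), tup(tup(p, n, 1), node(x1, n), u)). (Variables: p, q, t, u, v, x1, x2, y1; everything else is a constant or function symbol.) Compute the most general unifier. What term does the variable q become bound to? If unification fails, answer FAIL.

Decompose tup/3: node(q, plus(empty, n)) =?= node(mk(plus(empty, n), node(one, empty)), t),  tup(n, p, x1) =?= tup(v, plus(node(n, u), mk(one, q)), mk(1, x1)),  tup(y1, x2, mk(q, q)) =?= tup(tup(p, n, 1), node(x1, n), u).
Decompose node/2: q =?= mk(plus(empty, n), node(one, empty)),  plus(empty, n) =?= t.
Bind q := mk(plus(empty, n), node(one, empty)); substituting into the 2 remaining equations that mention q gives: tup(n, p, x1) =?= tup(v, plus(node(n, u), mk(one, mk(plus(empty, n), node(one, empty)))), mk(1, x1)),  tup(y1, x2, mk(mk(plus(empty, n), node(one, empty)), mk(plus(empty, n), node(one, empty)))) =?= tup(tup(p, n, 1), node(x1, n), u).
Bind t := plus(empty, n); no other remaining equation mentions t.
Decompose tup/3: n =?= v,  p =?= plus(node(n, u), mk(one, mk(plus(empty, n), node(one, empty)))),  x1 =?= mk(1, x1).
Bind v := n; no other remaining equation mentions v.
Bind p := plus(node(n, u), mk(one, mk(plus(empty, n), node(one, empty)))); substituting into the one remaining equation that mentions p gives: tup(y1, x2, mk(mk(plus(empty, n), node(one, empty)), mk(plus(empty, n), node(one, empty)))) =?= tup(tup(plus(node(n, u), mk(one, mk(plus(empty, n), node(one, empty)))), n, 1), node(x1, n), u).
Occurs check fails: x1 occurs in mk(1, x1); the equation x1 =?= mk(1, x1) has no finite solution.

FAIL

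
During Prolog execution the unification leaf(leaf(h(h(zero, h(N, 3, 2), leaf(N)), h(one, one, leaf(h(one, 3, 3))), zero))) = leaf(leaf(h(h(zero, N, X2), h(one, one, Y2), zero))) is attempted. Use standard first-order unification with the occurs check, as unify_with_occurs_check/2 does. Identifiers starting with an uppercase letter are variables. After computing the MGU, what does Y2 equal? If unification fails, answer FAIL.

FAIL

Decompose leaf/1: leaf(h(h(zero, h(N, 3, 2), leaf(N)), h(one, one, leaf(h(one, 3, 3))), zero)) = leaf(h(h(zero, N, X2), h(one, one, Y2), zero)).
Decompose leaf/1: h(h(zero, h(N, 3, 2), leaf(N)), h(one, one, leaf(h(one, 3, 3))), zero) = h(h(zero, N, X2), h(one, one, Y2), zero).
Decompose h/3: h(zero, h(N, 3, 2), leaf(N)) = h(zero, N, X2),  h(one, one, leaf(h(one, 3, 3))) = h(one, one, Y2),  zero = zero.
Decompose h/3: zero = zero,  h(N, 3, 2) = N,  leaf(N) = X2.
Delete trivial equation zero = zero.
Occurs check fails: N occurs in h(N, 3, 2); the equation N = h(N, 3, 2) has no finite solution.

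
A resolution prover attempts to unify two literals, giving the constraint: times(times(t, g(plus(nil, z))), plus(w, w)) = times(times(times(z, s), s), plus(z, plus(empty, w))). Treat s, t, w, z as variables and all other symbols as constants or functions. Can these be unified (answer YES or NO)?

NO

Decompose times/2: times(t, g(plus(nil, z))) = times(times(z, s), s),  plus(w, w) = plus(z, plus(empty, w)).
Decompose times/2: t = times(z, s),  g(plus(nil, z)) = s.
Bind t := times(z, s); no other remaining equation mentions t.
Bind s := g(plus(nil, z)); no other remaining equation mentions s. Substituting into the earlier binding gives t := times(z, g(plus(nil, z))).
Decompose plus/2: w = z,  w = plus(empty, w).
Bind w := z; substituting into the remaining equation gives: z = plus(empty, z).
Occurs check fails: z occurs in plus(empty, z); the equation z = plus(empty, z) has no finite solution.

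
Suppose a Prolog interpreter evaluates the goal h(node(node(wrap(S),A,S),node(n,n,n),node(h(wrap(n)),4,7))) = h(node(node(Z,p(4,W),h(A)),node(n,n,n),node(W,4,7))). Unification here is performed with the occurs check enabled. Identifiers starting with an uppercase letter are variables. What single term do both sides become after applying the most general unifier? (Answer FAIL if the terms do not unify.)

h(node(node(wrap(h(p(4,h(wrap(n))))),p(4,h(wrap(n))),h(p(4,h(wrap(n))))),node(n,n,n),node(h(wrap(n)),4,7)))

Decompose h/1: node(node(wrap(S),A,S),node(n,n,n),node(h(wrap(n)),4,7)) = node(node(Z,p(4,W),h(A)),node(n,n,n),node(W,4,7)).
Decompose node/3: node(wrap(S),A,S) = node(Z,p(4,W),h(A)),  node(n,n,n) = node(n,n,n),  node(h(wrap(n)),4,7) = node(W,4,7).
Decompose node/3: wrap(S) = Z,  A = p(4,W),  S = h(A).
Bind Z := wrap(S); no other remaining equation mentions Z.
Bind A := p(4,W); substituting into the one remaining equation that mentions A gives: S = h(p(4,W)).
Bind S := h(p(4,W)); no other remaining equation mentions S. Substituting into the earlier binding gives Z := wrap(h(p(4,W))).
Delete trivial equation node(n,n,n) = node(n,n,n).
Decompose node/3: h(wrap(n)) = W,  4 = 4,  7 = 7.
Bind W := h(wrap(n)); no other remaining equation mentions W. Substituting into the earlier bindings gives Z := wrap(h(p(4,h(wrap(n))))), A := p(4,h(wrap(n))), S := h(p(4,h(wrap(n)))).
Delete trivial equation 4 = 4.
Delete trivial equation 7 = 7.
Applying the MGU to either side gives h(node(node(wrap(h(p(4,h(wrap(n))))),p(4,h(wrap(n))),h(p(4,h(wrap(n))))),node(n,n,n),node(h(wrap(n)),4,7))).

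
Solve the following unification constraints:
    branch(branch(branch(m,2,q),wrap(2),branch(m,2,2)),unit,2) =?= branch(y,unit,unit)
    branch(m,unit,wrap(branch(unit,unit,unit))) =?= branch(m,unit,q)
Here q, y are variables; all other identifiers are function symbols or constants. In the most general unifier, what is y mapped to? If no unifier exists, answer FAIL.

FAIL

Decompose branch/3: branch(branch(m,2,q),wrap(2),branch(m,2,2)) =?= y,  unit =?= unit,  2 =?= unit.
Bind y := branch(branch(m,2,q),wrap(2),branch(m,2,2)); no other remaining equation mentions y.
Delete trivial equation unit =?= unit.
Clash: constants 2 and unit differ; no unifier exists.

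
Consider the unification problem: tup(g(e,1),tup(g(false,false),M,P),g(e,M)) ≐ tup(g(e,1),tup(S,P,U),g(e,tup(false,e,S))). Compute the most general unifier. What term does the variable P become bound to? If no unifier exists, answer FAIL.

Decompose tup/3: g(e,1) ≐ g(e,1),  tup(g(false,false),M,P) ≐ tup(S,P,U),  g(e,M) ≐ g(e,tup(false,e,S)).
Delete trivial equation g(e,1) ≐ g(e,1).
Decompose tup/3: g(false,false) ≐ S,  M ≐ P,  P ≐ U.
Bind S := g(false,false); substituting into the one remaining equation that mentions S gives: g(e,M) ≐ g(e,tup(false,e,g(false,false))).
Bind M := P; substituting into the one remaining equation that mentions M gives: g(e,P) ≐ g(e,tup(false,e,g(false,false))).
Bind P := U; substituting into the remaining equation gives: g(e,U) ≐ g(e,tup(false,e,g(false,false))). Substituting into the earlier binding gives M := U.
Decompose g/2: e ≐ e,  U ≐ tup(false,e,g(false,false)).
Delete trivial equation e ≐ e.
Bind U := tup(false,e,g(false,false)). Substituting into the earlier bindings gives M := tup(false,e,g(false,false)), P := tup(false,e,g(false,false)).
MGU = { S := g(false,false), M := tup(false,e,g(false,false)), P := tup(false,e,g(false,false)), U := tup(false,e,g(false,false)) }, so P := tup(false,e,g(false,false)).

tup(false,e,g(false,false))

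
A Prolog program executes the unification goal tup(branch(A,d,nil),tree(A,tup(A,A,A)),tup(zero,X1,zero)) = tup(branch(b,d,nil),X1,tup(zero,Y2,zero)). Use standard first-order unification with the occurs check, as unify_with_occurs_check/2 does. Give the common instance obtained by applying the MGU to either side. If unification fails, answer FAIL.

Decompose tup/3: branch(A,d,nil) = branch(b,d,nil),  tree(A,tup(A,A,A)) = X1,  tup(zero,X1,zero) = tup(zero,Y2,zero).
Decompose branch/3: A = b,  d = d,  nil = nil.
Bind A := b; substituting into the one remaining equation that mentions A gives: tree(b,tup(b,b,b)) = X1.
Delete trivial equation d = d.
Delete trivial equation nil = nil.
Bind X1 := tree(b,tup(b,b,b)); substituting into the remaining equation gives: tup(zero,tree(b,tup(b,b,b)),zero) = tup(zero,Y2,zero).
Decompose tup/3: zero = zero,  tree(b,tup(b,b,b)) = Y2,  zero = zero.
Delete trivial equation zero = zero.
Bind Y2 := tree(b,tup(b,b,b)); no other remaining equation mentions Y2.
Delete trivial equation zero = zero.
Applying the MGU to either side gives tup(branch(b,d,nil),tree(b,tup(b,b,b)),tup(zero,tree(b,tup(b,b,b)),zero)).

tup(branch(b,d,nil),tree(b,tup(b,b,b)),tup(zero,tree(b,tup(b,b,b)),zero))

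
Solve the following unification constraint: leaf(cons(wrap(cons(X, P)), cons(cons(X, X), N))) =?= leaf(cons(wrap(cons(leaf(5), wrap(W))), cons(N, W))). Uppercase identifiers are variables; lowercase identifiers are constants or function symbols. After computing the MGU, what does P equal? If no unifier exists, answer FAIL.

wrap(cons(leaf(5), leaf(5)))

Decompose leaf/1: cons(wrap(cons(X, P)), cons(cons(X, X), N)) =?= cons(wrap(cons(leaf(5), wrap(W))), cons(N, W)).
Decompose cons/2: wrap(cons(X, P)) =?= wrap(cons(leaf(5), wrap(W))),  cons(cons(X, X), N) =?= cons(N, W).
Decompose wrap/1: cons(X, P) =?= cons(leaf(5), wrap(W)).
Decompose cons/2: X =?= leaf(5),  P =?= wrap(W).
Bind X := leaf(5); substituting into the one remaining equation that mentions X gives: cons(cons(leaf(5), leaf(5)), N) =?= cons(N, W).
Bind P := wrap(W); no other remaining equation mentions P.
Decompose cons/2: cons(leaf(5), leaf(5)) =?= N,  N =?= W.
Bind N := cons(leaf(5), leaf(5)); substituting into the remaining equation gives: cons(leaf(5), leaf(5)) =?= W.
Bind W := cons(leaf(5), leaf(5)). Substituting into the earlier binding gives P := wrap(cons(leaf(5), leaf(5))).
MGU = { X := leaf(5), P := wrap(cons(leaf(5), leaf(5))), N := cons(leaf(5), leaf(5)), W := cons(leaf(5), leaf(5)) }, so P := wrap(cons(leaf(5), leaf(5))).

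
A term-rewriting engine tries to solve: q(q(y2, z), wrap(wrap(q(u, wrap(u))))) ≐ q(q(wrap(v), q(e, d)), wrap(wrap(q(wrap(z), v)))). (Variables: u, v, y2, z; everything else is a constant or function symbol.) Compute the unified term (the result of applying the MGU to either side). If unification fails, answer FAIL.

Decompose q/2: q(y2, z) ≐ q(wrap(v), q(e, d)),  wrap(wrap(q(u, wrap(u)))) ≐ wrap(wrap(q(wrap(z), v))).
Decompose q/2: y2 ≐ wrap(v),  z ≐ q(e, d).
Bind y2 := wrap(v); no other remaining equation mentions y2.
Bind z := q(e, d); substituting into the remaining equation gives: wrap(wrap(q(u, wrap(u)))) ≐ wrap(wrap(q(wrap(q(e, d)), v))).
Decompose wrap/1: wrap(q(u, wrap(u))) ≐ wrap(q(wrap(q(e, d)), v)).
Decompose wrap/1: q(u, wrap(u)) ≐ q(wrap(q(e, d)), v).
Decompose q/2: u ≐ wrap(q(e, d)),  wrap(u) ≐ v.
Bind u := wrap(q(e, d)); substituting into the remaining equation gives: wrap(wrap(q(e, d))) ≐ v.
Bind v := wrap(wrap(q(e, d))). Substituting into the earlier binding gives y2 := wrap(wrap(wrap(q(e, d)))).
Applying the MGU to either side gives q(q(wrap(wrap(wrap(q(e, d)))), q(e, d)), wrap(wrap(q(wrap(q(e, d)), wrap(wrap(q(e, d))))))).

q(q(wrap(wrap(wrap(q(e, d)))), q(e, d)), wrap(wrap(q(wrap(q(e, d)), wrap(wrap(q(e, d)))))))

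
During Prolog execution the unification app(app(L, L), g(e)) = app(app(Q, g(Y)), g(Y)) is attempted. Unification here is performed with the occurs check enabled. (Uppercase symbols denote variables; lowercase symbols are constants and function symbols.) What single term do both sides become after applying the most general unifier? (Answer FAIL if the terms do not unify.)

app(app(g(e), g(e)), g(e))

Decompose app/2: app(L, L) = app(Q, g(Y)),  g(e) = g(Y).
Decompose app/2: L = Q,  L = g(Y).
Bind L := Q; substituting into the one remaining equation that mentions L gives: Q = g(Y).
Bind Q := g(Y); no other remaining equation mentions Q. Substituting into the earlier binding gives L := g(Y).
Decompose g/1: e = Y.
Bind Y := e. Substituting into the earlier bindings gives L := g(e), Q := g(e).
Applying the MGU to either side gives app(app(g(e), g(e)), g(e)).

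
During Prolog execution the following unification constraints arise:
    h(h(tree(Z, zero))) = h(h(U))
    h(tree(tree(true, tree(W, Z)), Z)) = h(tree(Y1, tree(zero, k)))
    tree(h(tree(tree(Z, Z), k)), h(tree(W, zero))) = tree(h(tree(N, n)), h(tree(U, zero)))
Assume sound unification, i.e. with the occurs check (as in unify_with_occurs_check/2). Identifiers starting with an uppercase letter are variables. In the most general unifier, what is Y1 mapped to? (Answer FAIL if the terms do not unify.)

FAIL

Decompose h/1: h(tree(Z, zero)) = h(U).
Decompose h/1: tree(Z, zero) = U.
Bind U := tree(Z, zero); substituting into the one remaining equation that mentions U gives: tree(h(tree(tree(Z, Z), k)), h(tree(W, zero))) = tree(h(tree(N, n)), h(tree(tree(Z, zero), zero))).
Decompose h/1: tree(tree(true, tree(W, Z)), Z) = tree(Y1, tree(zero, k)).
Decompose tree/2: tree(true, tree(W, Z)) = Y1,  Z = tree(zero, k).
Bind Y1 := tree(true, tree(W, Z)); no other remaining equation mentions Y1.
Bind Z := tree(zero, k); substituting into the remaining equation gives: tree(h(tree(tree(tree(zero, k), tree(zero, k)), k)), h(tree(W, zero))) = tree(h(tree(N, n)), h(tree(tree(tree(zero, k), zero), zero))). Substituting into the earlier bindings gives U := tree(tree(zero, k), zero), Y1 := tree(true, tree(W, tree(zero, k))).
Decompose tree/2: h(tree(tree(tree(zero, k), tree(zero, k)), k)) = h(tree(N, n)),  h(tree(W, zero)) = h(tree(tree(tree(zero, k), zero), zero)).
Decompose h/1: tree(tree(tree(zero, k), tree(zero, k)), k) = tree(N, n).
Decompose tree/2: tree(tree(zero, k), tree(zero, k)) = N,  k = n.
Bind N := tree(tree(zero, k), tree(zero, k)); no other remaining equation mentions N.
Clash: constants k and n differ; no unifier exists.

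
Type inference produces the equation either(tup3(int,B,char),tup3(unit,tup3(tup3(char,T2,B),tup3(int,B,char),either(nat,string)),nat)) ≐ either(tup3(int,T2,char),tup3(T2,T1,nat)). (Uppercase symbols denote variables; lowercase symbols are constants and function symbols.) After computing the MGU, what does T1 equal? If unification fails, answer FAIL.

tup3(tup3(char,unit,unit),tup3(int,unit,char),either(nat,string))

Decompose either/2: tup3(int,B,char) ≐ tup3(int,T2,char),  tup3(unit,tup3(tup3(char,T2,B),tup3(int,B,char),either(nat,string)),nat) ≐ tup3(T2,T1,nat).
Decompose tup3/3: int ≐ int,  B ≐ T2,  char ≐ char.
Delete trivial equation int ≐ int.
Bind B := T2; substituting into the one remaining equation that mentions B gives: tup3(unit,tup3(tup3(char,T2,T2),tup3(int,T2,char),either(nat,string)),nat) ≐ tup3(T2,T1,nat).
Delete trivial equation char ≐ char.
Decompose tup3/3: unit ≐ T2,  tup3(tup3(char,T2,T2),tup3(int,T2,char),either(nat,string)) ≐ T1,  nat ≐ nat.
Bind T2 := unit; substituting into the one remaining equation that mentions T2 gives: tup3(tup3(char,unit,unit),tup3(int,unit,char),either(nat,string)) ≐ T1. Substituting into the earlier binding gives B := unit.
Bind T1 := tup3(tup3(char,unit,unit),tup3(int,unit,char),either(nat,string)); no other remaining equation mentions T1.
Delete trivial equation nat ≐ nat.
MGU = { B -> unit, T2 -> unit, T1 -> tup3(tup3(char,unit,unit),tup3(int,unit,char),either(nat,string)) }, so T1 -> tup3(tup3(char,unit,unit),tup3(int,unit,char),either(nat,string)).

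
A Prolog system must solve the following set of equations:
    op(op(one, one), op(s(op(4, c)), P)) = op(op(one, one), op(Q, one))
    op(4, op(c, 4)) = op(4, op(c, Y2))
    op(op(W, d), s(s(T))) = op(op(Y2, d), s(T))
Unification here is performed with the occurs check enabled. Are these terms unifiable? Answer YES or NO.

NO

Decompose op/2: op(one, one) = op(one, one),  op(s(op(4, c)), P) = op(Q, one).
Delete trivial equation op(one, one) = op(one, one).
Decompose op/2: s(op(4, c)) = Q,  P = one.
Bind Q := s(op(4, c)); no other remaining equation mentions Q.
Bind P := one; no other remaining equation mentions P.
Decompose op/2: 4 = 4,  op(c, 4) = op(c, Y2).
Delete trivial equation 4 = 4.
Decompose op/2: c = c,  4 = Y2.
Delete trivial equation c = c.
Bind Y2 := 4; substituting into the remaining equation gives: op(op(W, d), s(s(T))) = op(op(4, d), s(T)).
Decompose op/2: op(W, d) = op(4, d),  s(s(T)) = s(T).
Decompose op/2: W = 4,  d = d.
Bind W := 4; no other remaining equation mentions W.
Delete trivial equation d = d.
Decompose s/1: s(T) = T.
Occurs check fails: T occurs in s(T); the equation T = s(T) has no finite solution.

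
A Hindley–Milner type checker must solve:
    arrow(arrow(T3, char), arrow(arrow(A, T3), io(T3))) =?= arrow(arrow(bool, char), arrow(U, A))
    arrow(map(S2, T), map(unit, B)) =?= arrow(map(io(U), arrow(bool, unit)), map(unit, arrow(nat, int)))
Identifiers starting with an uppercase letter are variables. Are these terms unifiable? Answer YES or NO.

YES

Decompose arrow/2: arrow(T3, char) =?= arrow(bool, char),  arrow(arrow(A, T3), io(T3)) =?= arrow(U, A).
Decompose arrow/2: T3 =?= bool,  char =?= char.
Bind T3 := bool; substituting into the one remaining equation that mentions T3 gives: arrow(arrow(A, bool), io(bool)) =?= arrow(U, A).
Delete trivial equation char =?= char.
Decompose arrow/2: arrow(A, bool) =?= U,  io(bool) =?= A.
Bind U := arrow(A, bool); substituting into the one remaining equation that mentions U gives: arrow(map(S2, T), map(unit, B)) =?= arrow(map(io(arrow(A, bool)), arrow(bool, unit)), map(unit, arrow(nat, int))).
Bind A := io(bool); substituting into the remaining equation gives: arrow(map(S2, T), map(unit, B)) =?= arrow(map(io(arrow(io(bool), bool)), arrow(bool, unit)), map(unit, arrow(nat, int))). Substituting into the earlier binding gives U := arrow(io(bool), bool).
Decompose arrow/2: map(S2, T) =?= map(io(arrow(io(bool), bool)), arrow(bool, unit)),  map(unit, B) =?= map(unit, arrow(nat, int)).
Decompose map/2: S2 =?= io(arrow(io(bool), bool)),  T =?= arrow(bool, unit).
Bind S2 := io(arrow(io(bool), bool)); no other remaining equation mentions S2.
Bind T := arrow(bool, unit); no other remaining equation mentions T.
Decompose map/2: unit =?= unit,  B =?= arrow(nat, int).
Delete trivial equation unit =?= unit.
Bind B := arrow(nat, int).
No equations remain and no clash or occurs-check failure arose, so a unifier exists.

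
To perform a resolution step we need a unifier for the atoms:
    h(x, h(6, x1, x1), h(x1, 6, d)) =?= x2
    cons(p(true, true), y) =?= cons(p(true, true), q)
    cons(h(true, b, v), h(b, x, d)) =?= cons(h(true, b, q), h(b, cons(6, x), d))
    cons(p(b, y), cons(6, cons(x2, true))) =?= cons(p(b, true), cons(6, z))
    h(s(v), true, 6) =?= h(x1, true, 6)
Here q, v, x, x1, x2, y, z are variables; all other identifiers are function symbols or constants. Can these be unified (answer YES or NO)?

Bind x2 := h(x, h(6, x1, x1), h(x1, 6, d)); substituting into the one remaining equation that mentions x2 gives: cons(p(b, y), cons(6, cons(h(x, h(6, x1, x1), h(x1, 6, d)), true))) =?= cons(p(b, true), cons(6, z)).
Decompose cons/2: p(true, true) =?= p(true, true),  y =?= q.
Delete trivial equation p(true, true) =?= p(true, true).
Bind y := q; substituting into the one remaining equation that mentions y gives: cons(p(b, q), cons(6, cons(h(x, h(6, x1, x1), h(x1, 6, d)), true))) =?= cons(p(b, true), cons(6, z)).
Decompose cons/2: h(true, b, v) =?= h(true, b, q),  h(b, x, d) =?= h(b, cons(6, x), d).
Decompose h/3: true =?= true,  b =?= b,  v =?= q.
Delete trivial equation true =?= true.
Delete trivial equation b =?= b.
Bind v := q; substituting into the one remaining equation that mentions v gives: h(s(q), true, 6) =?= h(x1, true, 6).
Decompose h/3: b =?= b,  x =?= cons(6, x),  d =?= d.
Delete trivial equation b =?= b.
Occurs check fails: x occurs in cons(6, x); the equation x =?= cons(6, x) has no finite solution.

NO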